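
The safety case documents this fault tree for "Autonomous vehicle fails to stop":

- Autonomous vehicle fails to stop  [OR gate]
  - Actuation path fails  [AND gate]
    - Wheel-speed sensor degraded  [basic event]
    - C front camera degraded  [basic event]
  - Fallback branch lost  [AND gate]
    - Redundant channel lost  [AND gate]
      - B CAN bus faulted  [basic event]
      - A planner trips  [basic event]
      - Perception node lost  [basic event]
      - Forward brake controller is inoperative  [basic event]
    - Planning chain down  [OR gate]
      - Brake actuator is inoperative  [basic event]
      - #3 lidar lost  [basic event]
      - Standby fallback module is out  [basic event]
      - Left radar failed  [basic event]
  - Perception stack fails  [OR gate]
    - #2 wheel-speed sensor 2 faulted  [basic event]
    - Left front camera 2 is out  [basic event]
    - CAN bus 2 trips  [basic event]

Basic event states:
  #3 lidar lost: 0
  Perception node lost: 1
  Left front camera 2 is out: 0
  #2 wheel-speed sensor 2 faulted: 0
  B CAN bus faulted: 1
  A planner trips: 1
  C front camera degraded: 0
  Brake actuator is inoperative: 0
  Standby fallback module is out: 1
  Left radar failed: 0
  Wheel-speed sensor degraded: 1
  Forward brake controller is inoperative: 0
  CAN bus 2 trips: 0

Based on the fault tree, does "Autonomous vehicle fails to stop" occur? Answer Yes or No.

Actuation path fails [AND]: Wheel-speed sensor degraded=occurs, C front camera degraded=not → not all inputs occur → does not occur.
Redundant channel lost [AND]: B CAN bus faulted=occurs, A planner trips=occurs, Perception node lost=occurs, Forward brake controller is inoperative=not → not all inputs occur → does not occur.
Planning chain down [OR]: Brake actuator is inoperative=not, #3 lidar lost=not, Standby fallback module is out=occurs, Left radar failed=not → at least one input occurs → occurs.
Fallback branch lost [AND]: Redundant channel lost=not, Planning chain down=occurs → not all inputs occur → does not occur.
Perception stack fails [OR]: #2 wheel-speed sensor 2 faulted=not, Left front camera 2 is out=not, CAN bus 2 trips=not → no input occurs → does not occur.
Autonomous vehicle fails to stop [OR]: Actuation path fails=not, Fallback branch lost=not, Perception stack fails=not → no input occurs → does not occur.

No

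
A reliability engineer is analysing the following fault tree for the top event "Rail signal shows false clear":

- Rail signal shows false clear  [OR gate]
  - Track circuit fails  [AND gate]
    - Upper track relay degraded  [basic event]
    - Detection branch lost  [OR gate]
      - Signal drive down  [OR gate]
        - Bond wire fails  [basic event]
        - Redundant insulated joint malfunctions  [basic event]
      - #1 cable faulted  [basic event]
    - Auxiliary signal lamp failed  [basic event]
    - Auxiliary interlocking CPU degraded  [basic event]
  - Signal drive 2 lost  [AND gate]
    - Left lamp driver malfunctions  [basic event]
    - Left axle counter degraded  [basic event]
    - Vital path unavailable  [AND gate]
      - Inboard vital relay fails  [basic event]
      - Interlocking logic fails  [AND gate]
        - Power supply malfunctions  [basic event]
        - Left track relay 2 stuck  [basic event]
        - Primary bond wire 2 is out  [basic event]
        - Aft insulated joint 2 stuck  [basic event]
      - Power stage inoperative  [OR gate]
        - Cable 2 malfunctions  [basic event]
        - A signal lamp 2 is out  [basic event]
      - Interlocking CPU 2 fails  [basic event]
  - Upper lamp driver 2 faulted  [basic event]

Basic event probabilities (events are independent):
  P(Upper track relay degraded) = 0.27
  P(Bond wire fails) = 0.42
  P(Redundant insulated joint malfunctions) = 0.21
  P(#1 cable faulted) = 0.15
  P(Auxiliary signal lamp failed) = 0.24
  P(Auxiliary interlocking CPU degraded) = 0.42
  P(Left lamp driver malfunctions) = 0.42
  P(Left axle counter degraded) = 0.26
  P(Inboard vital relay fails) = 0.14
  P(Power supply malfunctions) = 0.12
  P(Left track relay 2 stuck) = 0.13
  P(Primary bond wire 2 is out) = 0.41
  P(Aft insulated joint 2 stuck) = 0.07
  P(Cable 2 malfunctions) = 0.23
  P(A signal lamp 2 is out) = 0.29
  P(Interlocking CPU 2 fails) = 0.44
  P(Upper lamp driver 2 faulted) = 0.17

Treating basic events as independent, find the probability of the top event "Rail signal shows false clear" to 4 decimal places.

0.1838

P(Signal drive down) [OR] = 1 − (1−0.42) × (1−0.21) = 0.541800
P(Detection branch lost) [OR] = 1 − (1−0.541800) × (1−0.15) = 0.610530
P(Track circuit fails) [AND] = 0.27 × 0.610530 × 0.24 × 0.42 = 0.016616
P(Interlocking logic fails) [AND] = 0.12 × 0.13 × 0.41 × 0.07 = 0.000448
P(Power stage inoperative) [OR] = 1 − (1−0.23) × (1−0.29) = 0.453300
P(Vital path unavailable) [AND] = 0.14 × 0.000448 × 0.453300 × 0.44 = 0.000013
P(Signal drive 2 lost) [AND] = 0.42 × 0.26 × 0.000013 = 0.000001
P(Rail signal shows false clear) [OR] = 1 − (1−0.016616) × (1−0.000001) × (1−0.17) = 0.183792
Rounded to 4 decimal places: P(Rail signal shows false clear) ≈ 0.1838.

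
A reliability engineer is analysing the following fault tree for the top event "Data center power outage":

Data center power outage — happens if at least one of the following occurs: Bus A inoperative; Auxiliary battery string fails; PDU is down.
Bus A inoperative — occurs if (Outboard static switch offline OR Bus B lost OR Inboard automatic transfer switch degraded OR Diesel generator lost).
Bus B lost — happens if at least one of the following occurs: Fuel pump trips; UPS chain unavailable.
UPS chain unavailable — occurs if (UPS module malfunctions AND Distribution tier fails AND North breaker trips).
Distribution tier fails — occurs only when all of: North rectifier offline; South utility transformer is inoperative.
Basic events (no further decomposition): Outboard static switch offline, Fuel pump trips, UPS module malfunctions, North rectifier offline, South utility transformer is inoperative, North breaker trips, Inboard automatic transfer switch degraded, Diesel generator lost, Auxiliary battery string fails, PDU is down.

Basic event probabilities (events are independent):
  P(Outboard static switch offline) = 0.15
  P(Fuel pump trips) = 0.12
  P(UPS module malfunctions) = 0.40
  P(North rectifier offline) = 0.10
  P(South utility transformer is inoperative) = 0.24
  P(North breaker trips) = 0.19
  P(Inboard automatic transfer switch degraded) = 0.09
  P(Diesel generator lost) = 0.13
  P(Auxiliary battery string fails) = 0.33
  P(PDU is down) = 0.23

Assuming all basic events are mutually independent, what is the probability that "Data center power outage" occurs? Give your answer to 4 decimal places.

0.6950

P(Distribution tier fails) [AND] = 0.10 × 0.24 = 0.024000
P(UPS chain unavailable) [AND] = 0.40 × 0.024000 × 0.19 = 0.001824
P(Bus B lost) [OR] = 1 − (1−0.12) × (1−0.001824) = 0.121605
P(Bus A inoperative) [OR] = 1 − (1−0.15) × (1−0.121605) × (1−0.09) × (1−0.13) = 0.408888
P(Data center power outage) [OR] = 1 − (1−0.408888) × (1−0.33) × (1−0.23) = 0.695045
Rounded to 4 decimal places: P(Data center power outage) ≈ 0.6950.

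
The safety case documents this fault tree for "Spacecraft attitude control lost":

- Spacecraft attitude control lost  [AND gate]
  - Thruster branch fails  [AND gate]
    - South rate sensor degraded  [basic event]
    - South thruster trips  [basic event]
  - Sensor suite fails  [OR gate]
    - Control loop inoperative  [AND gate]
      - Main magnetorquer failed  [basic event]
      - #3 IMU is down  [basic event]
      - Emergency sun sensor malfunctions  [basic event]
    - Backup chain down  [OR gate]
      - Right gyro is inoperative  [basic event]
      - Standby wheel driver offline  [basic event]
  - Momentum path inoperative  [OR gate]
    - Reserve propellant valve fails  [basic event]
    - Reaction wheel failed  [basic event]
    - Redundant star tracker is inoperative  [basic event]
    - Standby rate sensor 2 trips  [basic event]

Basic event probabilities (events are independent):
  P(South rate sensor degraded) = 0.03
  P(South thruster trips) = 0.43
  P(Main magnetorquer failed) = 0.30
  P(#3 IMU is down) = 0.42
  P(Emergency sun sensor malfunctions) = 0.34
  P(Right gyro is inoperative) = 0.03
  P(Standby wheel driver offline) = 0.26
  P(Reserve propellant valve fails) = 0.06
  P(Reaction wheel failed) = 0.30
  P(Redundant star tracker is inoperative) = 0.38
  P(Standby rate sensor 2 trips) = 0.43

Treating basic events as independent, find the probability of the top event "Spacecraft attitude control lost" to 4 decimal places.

P(Thruster branch fails) [AND] = 0.03 × 0.43 = 0.012900
P(Control loop inoperative) [AND] = 0.30 × 0.42 × 0.34 = 0.042840
P(Backup chain down) [OR] = 1 − (1−0.03) × (1−0.26) = 0.282200
P(Sensor suite fails) [OR] = 1 − (1−0.042840) × (1−0.282200) = 0.312951
P(Momentum path inoperative) [OR] = 1 − (1−0.06) × (1−0.30) × (1−0.38) × (1−0.43) = 0.767463
P(Spacecraft attitude control lost) [AND] = 0.012900 × 0.312951 × 0.767463 = 0.003098
Rounded to 4 decimal places: P(Spacecraft attitude control lost) ≈ 0.0031.

0.0031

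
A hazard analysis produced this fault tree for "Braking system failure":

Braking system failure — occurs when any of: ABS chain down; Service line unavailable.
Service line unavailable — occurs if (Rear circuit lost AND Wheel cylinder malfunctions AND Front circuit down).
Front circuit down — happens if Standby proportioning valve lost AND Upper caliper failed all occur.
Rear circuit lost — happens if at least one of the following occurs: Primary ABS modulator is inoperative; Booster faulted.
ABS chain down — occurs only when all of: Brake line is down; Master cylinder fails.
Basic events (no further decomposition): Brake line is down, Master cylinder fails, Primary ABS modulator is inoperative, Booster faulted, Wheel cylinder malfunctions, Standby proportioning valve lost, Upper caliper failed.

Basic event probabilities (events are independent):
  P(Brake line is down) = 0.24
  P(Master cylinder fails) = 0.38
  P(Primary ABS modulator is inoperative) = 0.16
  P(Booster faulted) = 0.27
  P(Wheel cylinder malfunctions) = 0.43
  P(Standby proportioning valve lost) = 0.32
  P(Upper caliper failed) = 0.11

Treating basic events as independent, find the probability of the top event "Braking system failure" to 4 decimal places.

P(ABS chain down) [AND] = 0.24 × 0.38 = 0.091200
P(Rear circuit lost) [OR] = 1 − (1−0.16) × (1−0.27) = 0.386800
P(Front circuit down) [AND] = 0.32 × 0.11 = 0.035200
P(Service line unavailable) [AND] = 0.386800 × 0.43 × 0.035200 = 0.005855
P(Braking system failure) [OR] = 1 − (1−0.091200) × (1−0.005855) = 0.096521
Rounded to 4 decimal places: P(Braking system failure) ≈ 0.0965.

0.0965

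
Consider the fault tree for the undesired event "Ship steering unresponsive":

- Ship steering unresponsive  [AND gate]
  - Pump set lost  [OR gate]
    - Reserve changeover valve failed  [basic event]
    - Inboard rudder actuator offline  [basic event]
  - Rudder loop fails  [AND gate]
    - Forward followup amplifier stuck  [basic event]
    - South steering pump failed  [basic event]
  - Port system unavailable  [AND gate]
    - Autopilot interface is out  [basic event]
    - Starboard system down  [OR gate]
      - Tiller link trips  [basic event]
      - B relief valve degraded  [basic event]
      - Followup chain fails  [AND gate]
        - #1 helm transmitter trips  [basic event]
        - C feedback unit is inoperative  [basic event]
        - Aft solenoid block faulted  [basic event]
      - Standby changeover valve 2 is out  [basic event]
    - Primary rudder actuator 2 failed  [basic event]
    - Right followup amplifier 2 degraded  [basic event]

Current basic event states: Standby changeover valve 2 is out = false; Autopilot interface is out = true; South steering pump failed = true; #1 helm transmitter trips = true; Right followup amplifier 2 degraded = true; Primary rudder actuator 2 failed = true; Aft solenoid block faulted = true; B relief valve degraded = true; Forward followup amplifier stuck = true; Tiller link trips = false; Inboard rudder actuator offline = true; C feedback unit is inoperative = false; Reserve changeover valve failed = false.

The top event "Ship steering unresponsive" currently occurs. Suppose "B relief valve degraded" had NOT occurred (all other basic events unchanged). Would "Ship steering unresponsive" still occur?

Counterfactual: set "B relief valve degraded" to not occurred.
Pump set lost [OR]: Reserve changeover valve failed=not, Inboard rudder actuator offline=occurs → at least one input occurs → occurs.
Rudder loop fails [AND]: Forward followup amplifier stuck=occurs, South steering pump failed=occurs → all inputs occur → occurs.
Followup chain fails [AND]: #1 helm transmitter trips=occurs, C feedback unit is inoperative=not, Aft solenoid block faulted=occurs → not all inputs occur → does not occur.
Starboard system down [OR]: Tiller link trips=not, B relief valve degraded=not, Followup chain fails=not, Standby changeover valve 2 is out=not → no input occurs → does not occur.
Port system unavailable [AND]: Autopilot interface is out=occurs, Starboard system down=not, Primary rudder actuator 2 failed=occurs, Right followup amplifier 2 degraded=occurs → not all inputs occur → does not occur.
Ship steering unresponsive [AND]: Pump set lost=occurs, Rudder loop fails=occurs, Port system unavailable=not → not all inputs occur → does not occur.

No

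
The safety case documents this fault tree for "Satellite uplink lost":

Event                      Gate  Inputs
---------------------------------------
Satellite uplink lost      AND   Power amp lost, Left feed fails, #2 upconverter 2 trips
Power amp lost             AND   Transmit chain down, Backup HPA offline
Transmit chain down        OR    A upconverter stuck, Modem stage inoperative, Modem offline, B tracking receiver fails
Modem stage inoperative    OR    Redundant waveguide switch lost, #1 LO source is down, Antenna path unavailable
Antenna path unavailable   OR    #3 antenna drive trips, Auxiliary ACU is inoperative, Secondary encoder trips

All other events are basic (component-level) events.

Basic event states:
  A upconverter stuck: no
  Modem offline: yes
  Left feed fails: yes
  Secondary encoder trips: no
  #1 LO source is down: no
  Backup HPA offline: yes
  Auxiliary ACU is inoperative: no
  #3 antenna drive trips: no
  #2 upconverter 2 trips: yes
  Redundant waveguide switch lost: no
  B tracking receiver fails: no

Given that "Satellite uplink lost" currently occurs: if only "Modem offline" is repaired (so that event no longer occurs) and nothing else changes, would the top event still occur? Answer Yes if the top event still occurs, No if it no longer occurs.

Counterfactual: set "Modem offline" to not occurred.
Antenna path unavailable [OR]: #3 antenna drive trips=not, Auxiliary ACU is inoperative=not, Secondary encoder trips=not → no input occurs → does not occur.
Modem stage inoperative [OR]: Redundant waveguide switch lost=not, #1 LO source is down=not, Antenna path unavailable=not → no input occurs → does not occur.
Transmit chain down [OR]: A upconverter stuck=not, Modem stage inoperative=not, Modem offline=not, B tracking receiver fails=not → no input occurs → does not occur.
Power amp lost [AND]: Transmit chain down=not, Backup HPA offline=occurs → not all inputs occur → does not occur.
Satellite uplink lost [AND]: Power amp lost=not, Left feed fails=occurs, #2 upconverter 2 trips=occurs → not all inputs occur → does not occur.

No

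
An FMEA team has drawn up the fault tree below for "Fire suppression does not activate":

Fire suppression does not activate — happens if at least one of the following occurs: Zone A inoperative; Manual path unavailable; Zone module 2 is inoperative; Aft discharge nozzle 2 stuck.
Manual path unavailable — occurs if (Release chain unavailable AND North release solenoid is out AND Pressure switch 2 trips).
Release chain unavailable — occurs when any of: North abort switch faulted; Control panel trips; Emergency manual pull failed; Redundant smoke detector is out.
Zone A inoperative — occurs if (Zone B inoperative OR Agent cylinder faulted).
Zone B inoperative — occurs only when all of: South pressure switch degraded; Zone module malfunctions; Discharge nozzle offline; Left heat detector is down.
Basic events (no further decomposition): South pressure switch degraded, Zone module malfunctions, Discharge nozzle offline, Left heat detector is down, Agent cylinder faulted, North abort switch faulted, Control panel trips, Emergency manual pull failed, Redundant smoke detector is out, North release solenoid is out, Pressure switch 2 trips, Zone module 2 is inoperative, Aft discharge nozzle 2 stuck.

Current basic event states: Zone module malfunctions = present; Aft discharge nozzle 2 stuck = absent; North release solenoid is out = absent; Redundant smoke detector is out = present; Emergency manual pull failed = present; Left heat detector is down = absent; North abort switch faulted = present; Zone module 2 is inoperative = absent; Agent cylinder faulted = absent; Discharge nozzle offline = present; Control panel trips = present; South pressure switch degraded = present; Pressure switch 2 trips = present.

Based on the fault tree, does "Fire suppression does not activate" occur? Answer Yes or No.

No

Zone B inoperative [AND]: South pressure switch degraded=occurs, Zone module malfunctions=occurs, Discharge nozzle offline=occurs, Left heat detector is down=not → not all inputs occur → does not occur.
Zone A inoperative [OR]: Zone B inoperative=not, Agent cylinder faulted=not → no input occurs → does not occur.
Release chain unavailable [OR]: North abort switch faulted=occurs, Control panel trips=occurs, Emergency manual pull failed=occurs, Redundant smoke detector is out=occurs → at least one input occurs → occurs.
Manual path unavailable [AND]: Release chain unavailable=occurs, North release solenoid is out=not, Pressure switch 2 trips=occurs → not all inputs occur → does not occur.
Fire suppression does not activate [OR]: Zone A inoperative=not, Manual path unavailable=not, Zone module 2 is inoperative=not, Aft discharge nozzle 2 stuck=not → no input occurs → does not occur.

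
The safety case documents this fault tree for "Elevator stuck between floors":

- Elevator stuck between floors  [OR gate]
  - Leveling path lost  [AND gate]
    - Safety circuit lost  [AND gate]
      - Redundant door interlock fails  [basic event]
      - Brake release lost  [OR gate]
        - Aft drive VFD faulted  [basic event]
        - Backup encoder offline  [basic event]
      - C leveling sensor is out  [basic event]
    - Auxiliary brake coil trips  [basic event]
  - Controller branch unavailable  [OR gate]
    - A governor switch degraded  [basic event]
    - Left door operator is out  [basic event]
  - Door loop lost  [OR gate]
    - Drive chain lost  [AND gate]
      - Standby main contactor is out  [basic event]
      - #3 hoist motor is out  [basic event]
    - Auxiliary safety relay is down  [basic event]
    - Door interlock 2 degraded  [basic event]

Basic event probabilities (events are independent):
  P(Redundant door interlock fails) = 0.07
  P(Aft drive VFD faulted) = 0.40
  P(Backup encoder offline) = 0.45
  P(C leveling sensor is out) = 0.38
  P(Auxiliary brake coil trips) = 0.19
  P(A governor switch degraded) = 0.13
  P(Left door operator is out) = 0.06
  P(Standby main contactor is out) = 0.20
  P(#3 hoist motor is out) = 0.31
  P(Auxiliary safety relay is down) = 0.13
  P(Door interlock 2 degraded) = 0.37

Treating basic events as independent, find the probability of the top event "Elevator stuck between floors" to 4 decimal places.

0.5810

P(Brake release lost) [OR] = 1 − (1−0.40) × (1−0.45) = 0.670000
P(Safety circuit lost) [AND] = 0.07 × 0.670000 × 0.38 = 0.017822
P(Leveling path lost) [AND] = 0.017822 × 0.19 = 0.003386
P(Controller branch unavailable) [OR] = 1 − (1−0.13) × (1−0.06) = 0.182200
P(Drive chain lost) [AND] = 0.20 × 0.31 = 0.062000
P(Door loop lost) [OR] = 1 − (1−0.062000) × (1−0.13) × (1−0.37) = 0.485882
P(Elevator stuck between floors) [OR] = 1 − (1−0.003386) × (1−0.182200) × (1−0.485882) = 0.580978
Rounded to 4 decimal places: P(Elevator stuck between floors) ≈ 0.5810.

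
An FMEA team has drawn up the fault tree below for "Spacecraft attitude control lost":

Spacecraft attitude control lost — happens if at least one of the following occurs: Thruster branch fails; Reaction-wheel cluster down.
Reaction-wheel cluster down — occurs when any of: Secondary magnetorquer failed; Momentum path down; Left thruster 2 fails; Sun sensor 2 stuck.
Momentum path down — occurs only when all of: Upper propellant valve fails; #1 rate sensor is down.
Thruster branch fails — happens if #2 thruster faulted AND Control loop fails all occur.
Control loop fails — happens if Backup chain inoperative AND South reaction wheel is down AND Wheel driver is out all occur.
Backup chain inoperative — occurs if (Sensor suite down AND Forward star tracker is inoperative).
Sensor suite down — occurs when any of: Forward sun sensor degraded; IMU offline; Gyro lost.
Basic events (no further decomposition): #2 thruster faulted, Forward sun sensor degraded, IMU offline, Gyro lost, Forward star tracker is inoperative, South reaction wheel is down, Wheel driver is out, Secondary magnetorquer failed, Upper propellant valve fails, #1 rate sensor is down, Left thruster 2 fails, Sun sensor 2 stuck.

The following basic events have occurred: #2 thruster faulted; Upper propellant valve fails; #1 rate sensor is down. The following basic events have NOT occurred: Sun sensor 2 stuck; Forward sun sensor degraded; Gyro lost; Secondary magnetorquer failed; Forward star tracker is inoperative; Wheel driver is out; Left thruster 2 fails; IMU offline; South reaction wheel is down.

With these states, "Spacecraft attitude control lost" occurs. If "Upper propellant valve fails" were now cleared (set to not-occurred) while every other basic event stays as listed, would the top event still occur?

Counterfactual: set "Upper propellant valve fails" to not occurred.
Sensor suite down [OR]: Forward sun sensor degraded=not, IMU offline=not, Gyro lost=not → no input occurs → does not occur.
Backup chain inoperative [AND]: Sensor suite down=not, Forward star tracker is inoperative=not → not all inputs occur → does not occur.
Control loop fails [AND]: Backup chain inoperative=not, South reaction wheel is down=not, Wheel driver is out=not → not all inputs occur → does not occur.
Thruster branch fails [AND]: #2 thruster faulted=occurs, Control loop fails=not → not all inputs occur → does not occur.
Momentum path down [AND]: Upper propellant valve fails=not, #1 rate sensor is down=occurs → not all inputs occur → does not occur.
Reaction-wheel cluster down [OR]: Secondary magnetorquer failed=not, Momentum path down=not, Left thruster 2 fails=not, Sun sensor 2 stuck=not → no input occurs → does not occur.
Spacecraft attitude control lost [OR]: Thruster branch fails=not, Reaction-wheel cluster down=not → no input occurs → does not occur.

No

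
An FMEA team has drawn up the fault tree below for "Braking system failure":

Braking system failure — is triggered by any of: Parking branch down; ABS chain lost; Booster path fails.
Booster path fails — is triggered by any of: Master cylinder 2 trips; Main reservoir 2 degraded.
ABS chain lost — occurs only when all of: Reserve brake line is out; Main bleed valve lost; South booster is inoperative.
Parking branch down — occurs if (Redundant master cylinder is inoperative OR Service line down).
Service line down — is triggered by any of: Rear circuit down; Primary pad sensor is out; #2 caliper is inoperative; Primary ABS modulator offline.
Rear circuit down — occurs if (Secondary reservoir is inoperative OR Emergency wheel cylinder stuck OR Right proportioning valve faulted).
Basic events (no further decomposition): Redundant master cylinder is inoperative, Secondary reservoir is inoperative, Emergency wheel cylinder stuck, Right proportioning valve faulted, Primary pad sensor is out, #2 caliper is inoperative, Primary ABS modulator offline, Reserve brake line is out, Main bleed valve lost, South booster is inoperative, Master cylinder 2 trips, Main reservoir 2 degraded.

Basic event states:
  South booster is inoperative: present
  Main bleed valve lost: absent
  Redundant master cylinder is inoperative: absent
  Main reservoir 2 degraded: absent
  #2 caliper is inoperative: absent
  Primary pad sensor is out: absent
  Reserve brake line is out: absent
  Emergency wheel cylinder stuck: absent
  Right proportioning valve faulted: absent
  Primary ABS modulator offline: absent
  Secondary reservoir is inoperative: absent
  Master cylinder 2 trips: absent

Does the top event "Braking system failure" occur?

Rear circuit down [OR]: Secondary reservoir is inoperative=not, Emergency wheel cylinder stuck=not, Right proportioning valve faulted=not → no input occurs → does not occur.
Service line down [OR]: Rear circuit down=not, Primary pad sensor is out=not, #2 caliper is inoperative=not, Primary ABS modulator offline=not → no input occurs → does not occur.
Parking branch down [OR]: Redundant master cylinder is inoperative=not, Service line down=not → no input occurs → does not occur.
ABS chain lost [AND]: Reserve brake line is out=not, Main bleed valve lost=not, South booster is inoperative=occurs → not all inputs occur → does not occur.
Booster path fails [OR]: Master cylinder 2 trips=not, Main reservoir 2 degraded=not → no input occurs → does not occur.
Braking system failure [OR]: Parking branch down=not, ABS chain lost=not, Booster path fails=not → no input occurs → does not occur.

No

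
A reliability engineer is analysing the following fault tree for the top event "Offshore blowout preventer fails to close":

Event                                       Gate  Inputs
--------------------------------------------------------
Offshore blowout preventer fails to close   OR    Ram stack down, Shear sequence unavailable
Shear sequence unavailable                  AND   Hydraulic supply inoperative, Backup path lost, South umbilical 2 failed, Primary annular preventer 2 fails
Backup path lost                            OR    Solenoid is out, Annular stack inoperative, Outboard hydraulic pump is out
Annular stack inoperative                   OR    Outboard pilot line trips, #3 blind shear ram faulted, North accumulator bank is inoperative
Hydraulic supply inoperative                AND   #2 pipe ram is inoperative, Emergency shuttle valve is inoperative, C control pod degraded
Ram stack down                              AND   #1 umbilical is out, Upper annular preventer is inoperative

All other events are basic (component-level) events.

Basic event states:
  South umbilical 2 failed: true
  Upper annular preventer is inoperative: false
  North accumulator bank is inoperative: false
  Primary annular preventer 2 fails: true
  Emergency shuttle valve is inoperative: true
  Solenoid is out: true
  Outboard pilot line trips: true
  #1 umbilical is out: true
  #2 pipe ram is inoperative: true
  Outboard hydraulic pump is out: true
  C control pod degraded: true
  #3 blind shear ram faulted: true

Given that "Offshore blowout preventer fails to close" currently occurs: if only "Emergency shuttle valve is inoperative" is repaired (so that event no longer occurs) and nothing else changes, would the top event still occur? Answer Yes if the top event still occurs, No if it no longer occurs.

Counterfactual: set "Emergency shuttle valve is inoperative" to not occurred.
Ram stack down [AND]: #1 umbilical is out=occurs, Upper annular preventer is inoperative=not → not all inputs occur → does not occur.
Hydraulic supply inoperative [AND]: #2 pipe ram is inoperative=occurs, Emergency shuttle valve is inoperative=not, C control pod degraded=occurs → not all inputs occur → does not occur.
Annular stack inoperative [OR]: Outboard pilot line trips=occurs, #3 blind shear ram faulted=occurs, North accumulator bank is inoperative=not → at least one input occurs → occurs.
Backup path lost [OR]: Solenoid is out=occurs, Annular stack inoperative=occurs, Outboard hydraulic pump is out=occurs → at least one input occurs → occurs.
Shear sequence unavailable [AND]: Hydraulic supply inoperative=not, Backup path lost=occurs, South umbilical 2 failed=occurs, Primary annular preventer 2 fails=occurs → not all inputs occur → does not occur.
Offshore blowout preventer fails to close [OR]: Ram stack down=not, Shear sequence unavailable=not → no input occurs → does not occur.

No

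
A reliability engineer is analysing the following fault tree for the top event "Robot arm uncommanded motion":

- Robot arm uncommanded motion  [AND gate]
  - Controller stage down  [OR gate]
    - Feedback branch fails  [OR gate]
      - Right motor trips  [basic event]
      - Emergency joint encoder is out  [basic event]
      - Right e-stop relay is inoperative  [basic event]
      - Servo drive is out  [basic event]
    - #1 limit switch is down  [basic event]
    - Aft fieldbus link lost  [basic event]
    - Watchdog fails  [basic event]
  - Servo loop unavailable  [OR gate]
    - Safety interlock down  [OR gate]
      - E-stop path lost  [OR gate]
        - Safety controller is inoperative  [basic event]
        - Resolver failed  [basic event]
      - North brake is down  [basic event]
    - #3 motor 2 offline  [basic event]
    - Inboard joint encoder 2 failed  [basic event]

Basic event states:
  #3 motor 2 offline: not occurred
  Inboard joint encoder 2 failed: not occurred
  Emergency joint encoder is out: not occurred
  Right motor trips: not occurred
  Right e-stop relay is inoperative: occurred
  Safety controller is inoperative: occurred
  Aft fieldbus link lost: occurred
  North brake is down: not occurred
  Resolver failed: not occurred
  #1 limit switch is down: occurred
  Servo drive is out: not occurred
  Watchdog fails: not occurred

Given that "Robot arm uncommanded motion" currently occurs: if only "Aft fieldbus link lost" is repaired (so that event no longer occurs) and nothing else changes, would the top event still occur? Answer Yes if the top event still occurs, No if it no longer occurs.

Counterfactual: set "Aft fieldbus link lost" to not occurred.
Feedback branch fails [OR]: Right motor trips=not, Emergency joint encoder is out=not, Right e-stop relay is inoperative=occurs, Servo drive is out=not → at least one input occurs → occurs.
Controller stage down [OR]: Feedback branch fails=occurs, #1 limit switch is down=occurs, Aft fieldbus link lost=not, Watchdog fails=not → at least one input occurs → occurs.
E-stop path lost [OR]: Safety controller is inoperative=occurs, Resolver failed=not → at least one input occurs → occurs.
Safety interlock down [OR]: E-stop path lost=occurs, North brake is down=not → at least one input occurs → occurs.
Servo loop unavailable [OR]: Safety interlock down=occurs, #3 motor 2 offline=not, Inboard joint encoder 2 failed=not → at least one input occurs → occurs.
Robot arm uncommanded motion [AND]: Controller stage down=occurs, Servo loop unavailable=occurs → all inputs occur → occurs.

Yes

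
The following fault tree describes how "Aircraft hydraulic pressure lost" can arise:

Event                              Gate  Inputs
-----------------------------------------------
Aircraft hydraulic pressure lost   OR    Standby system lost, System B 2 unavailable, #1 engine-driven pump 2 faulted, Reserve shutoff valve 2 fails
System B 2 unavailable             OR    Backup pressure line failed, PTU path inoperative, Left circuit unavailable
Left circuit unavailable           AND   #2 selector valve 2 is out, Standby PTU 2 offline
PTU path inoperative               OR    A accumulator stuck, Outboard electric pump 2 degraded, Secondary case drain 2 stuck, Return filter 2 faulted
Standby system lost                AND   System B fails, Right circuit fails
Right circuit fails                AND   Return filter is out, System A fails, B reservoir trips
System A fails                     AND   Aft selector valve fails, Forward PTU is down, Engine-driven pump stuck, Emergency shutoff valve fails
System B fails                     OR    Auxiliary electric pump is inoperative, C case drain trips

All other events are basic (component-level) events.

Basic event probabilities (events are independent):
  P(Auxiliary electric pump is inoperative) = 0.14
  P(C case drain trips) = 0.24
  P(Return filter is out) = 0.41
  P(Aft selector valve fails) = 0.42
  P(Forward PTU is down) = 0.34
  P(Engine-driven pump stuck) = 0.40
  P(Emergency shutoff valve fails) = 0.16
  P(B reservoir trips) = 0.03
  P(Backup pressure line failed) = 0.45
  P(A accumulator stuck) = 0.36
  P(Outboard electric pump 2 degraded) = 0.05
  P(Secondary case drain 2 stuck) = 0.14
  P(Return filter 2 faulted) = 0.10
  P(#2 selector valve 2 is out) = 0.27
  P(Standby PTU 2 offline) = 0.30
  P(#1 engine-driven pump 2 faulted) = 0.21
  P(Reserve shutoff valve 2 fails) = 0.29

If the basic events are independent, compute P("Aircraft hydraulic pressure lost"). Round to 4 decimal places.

P(System B fails) [OR] = 1 − (1−0.14) × (1−0.24) = 0.346400
P(System A fails) [AND] = 0.42 × 0.34 × 0.40 × 0.16 = 0.009139
P(Right circuit fails) [AND] = 0.41 × 0.009139 × 0.03 = 0.000112
P(Standby system lost) [AND] = 0.346400 × 0.000112 = 0.000039
P(PTU path inoperative) [OR] = 1 − (1−0.36) × (1−0.05) × (1−0.14) × (1−0.10) = 0.529408
P(Left circuit unavailable) [AND] = 0.27 × 0.30 = 0.081000
P(System B 2 unavailable) [OR] = 1 − (1−0.45) × (1−0.529408) × (1−0.081000) = 0.762139
P(Aircraft hydraulic pressure lost) [OR] = 1 − (1−0.000039) × (1−0.762139) × (1−0.21) × (1−0.29) = 0.866589
Rounded to 4 decimal places: P(Aircraft hydraulic pressure lost) ≈ 0.8666.

0.8666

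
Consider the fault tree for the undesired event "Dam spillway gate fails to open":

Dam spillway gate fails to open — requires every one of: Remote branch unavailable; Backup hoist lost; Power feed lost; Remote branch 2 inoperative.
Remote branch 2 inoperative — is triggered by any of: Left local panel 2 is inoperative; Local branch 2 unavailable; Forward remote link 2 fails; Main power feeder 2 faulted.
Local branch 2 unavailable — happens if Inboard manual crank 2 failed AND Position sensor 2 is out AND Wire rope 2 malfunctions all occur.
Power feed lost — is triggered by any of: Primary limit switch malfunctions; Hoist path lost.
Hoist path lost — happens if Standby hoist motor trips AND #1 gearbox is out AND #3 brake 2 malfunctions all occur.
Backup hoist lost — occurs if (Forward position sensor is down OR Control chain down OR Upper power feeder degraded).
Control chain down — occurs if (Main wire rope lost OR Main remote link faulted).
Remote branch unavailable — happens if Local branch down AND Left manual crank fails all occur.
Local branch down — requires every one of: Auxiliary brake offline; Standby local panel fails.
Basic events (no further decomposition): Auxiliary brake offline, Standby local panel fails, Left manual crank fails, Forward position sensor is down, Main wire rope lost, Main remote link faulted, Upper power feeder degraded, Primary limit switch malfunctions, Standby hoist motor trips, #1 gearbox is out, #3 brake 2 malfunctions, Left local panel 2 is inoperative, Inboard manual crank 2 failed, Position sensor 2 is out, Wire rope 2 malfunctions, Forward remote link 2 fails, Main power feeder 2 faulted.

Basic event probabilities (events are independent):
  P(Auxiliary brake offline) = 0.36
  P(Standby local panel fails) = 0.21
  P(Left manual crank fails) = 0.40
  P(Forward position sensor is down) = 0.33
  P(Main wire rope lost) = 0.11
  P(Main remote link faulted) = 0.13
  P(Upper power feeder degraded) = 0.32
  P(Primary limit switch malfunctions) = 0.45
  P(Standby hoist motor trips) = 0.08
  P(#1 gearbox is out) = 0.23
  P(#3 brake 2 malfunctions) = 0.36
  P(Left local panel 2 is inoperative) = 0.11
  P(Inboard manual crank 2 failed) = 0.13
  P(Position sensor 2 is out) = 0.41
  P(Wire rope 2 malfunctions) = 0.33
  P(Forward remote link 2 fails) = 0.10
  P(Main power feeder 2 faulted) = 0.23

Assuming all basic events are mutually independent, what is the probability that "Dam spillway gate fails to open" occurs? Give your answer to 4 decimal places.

0.0035

P(Local branch down) [AND] = 0.36 × 0.21 = 0.075600
P(Remote branch unavailable) [AND] = 0.075600 × 0.40 = 0.030240
P(Control chain down) [OR] = 1 − (1−0.11) × (1−0.13) = 0.225700
P(Backup hoist lost) [OR] = 1 − (1−0.33) × (1−0.225700) × (1−0.32) = 0.647229
P(Hoist path lost) [AND] = 0.08 × 0.23 × 0.36 = 0.006624
P(Power feed lost) [OR] = 1 − (1−0.45) × (1−0.006624) = 0.453643
P(Local branch 2 unavailable) [AND] = 0.13 × 0.41 × 0.33 = 0.017589
P(Remote branch 2 inoperative) [OR] = 1 − (1−0.11) × (1−0.017589) × (1−0.10) × (1−0.23) = 0.394078
P(Dam spillway gate fails to open) [AND] = 0.030240 × 0.647229 × 0.453643 × 0.394078 = 0.003499
Rounded to 4 decimal places: P(Dam spillway gate fails to open) ≈ 0.0035.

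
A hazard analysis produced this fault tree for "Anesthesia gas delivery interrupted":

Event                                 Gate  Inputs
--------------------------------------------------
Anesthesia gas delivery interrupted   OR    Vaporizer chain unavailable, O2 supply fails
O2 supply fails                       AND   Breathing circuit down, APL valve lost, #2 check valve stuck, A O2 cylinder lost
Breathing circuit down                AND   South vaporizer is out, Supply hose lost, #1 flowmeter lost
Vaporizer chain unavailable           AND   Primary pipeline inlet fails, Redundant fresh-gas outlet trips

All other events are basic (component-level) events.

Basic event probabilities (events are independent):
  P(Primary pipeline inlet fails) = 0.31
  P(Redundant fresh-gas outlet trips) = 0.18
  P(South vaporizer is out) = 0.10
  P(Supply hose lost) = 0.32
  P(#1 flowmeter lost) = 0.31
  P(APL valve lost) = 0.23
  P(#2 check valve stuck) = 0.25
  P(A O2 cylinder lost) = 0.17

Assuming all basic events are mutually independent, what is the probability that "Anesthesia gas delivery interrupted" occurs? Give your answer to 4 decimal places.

P(Vaporizer chain unavailable) [AND] = 0.31 × 0.18 = 0.055800
P(Breathing circuit down) [AND] = 0.10 × 0.32 × 0.31 = 0.009920
P(O2 supply fails) [AND] = 0.009920 × 0.23 × 0.25 × 0.17 = 0.000097
P(Anesthesia gas delivery interrupted) [OR] = 1 − (1−0.055800) × (1−0.000097) = 0.055892
Rounded to 4 decimal places: P(Anesthesia gas delivery interrupted) ≈ 0.0559.

0.0559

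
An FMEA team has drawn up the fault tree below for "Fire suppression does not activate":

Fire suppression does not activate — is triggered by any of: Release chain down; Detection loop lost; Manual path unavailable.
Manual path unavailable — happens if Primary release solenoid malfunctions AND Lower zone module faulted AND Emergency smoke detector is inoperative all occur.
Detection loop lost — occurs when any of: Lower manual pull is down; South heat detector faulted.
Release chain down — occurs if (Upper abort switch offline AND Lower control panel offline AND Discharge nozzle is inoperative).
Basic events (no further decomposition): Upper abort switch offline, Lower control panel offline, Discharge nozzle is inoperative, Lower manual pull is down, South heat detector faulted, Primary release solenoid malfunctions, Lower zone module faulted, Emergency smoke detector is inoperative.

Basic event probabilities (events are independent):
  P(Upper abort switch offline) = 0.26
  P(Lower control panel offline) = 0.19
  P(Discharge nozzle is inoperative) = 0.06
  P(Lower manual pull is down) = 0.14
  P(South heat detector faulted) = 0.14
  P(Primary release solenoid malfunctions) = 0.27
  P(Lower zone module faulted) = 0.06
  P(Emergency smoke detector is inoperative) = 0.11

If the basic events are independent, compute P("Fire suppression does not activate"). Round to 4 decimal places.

P(Release chain down) [AND] = 0.26 × 0.19 × 0.06 = 0.002964
P(Detection loop lost) [OR] = 1 − (1−0.14) × (1−0.14) = 0.260400
P(Manual path unavailable) [AND] = 0.27 × 0.06 × 0.11 = 0.001782
P(Fire suppression does not activate) [OR] = 1 − (1−0.002964) × (1−0.260400) × (1−0.001782) = 0.263906
Rounded to 4 decimal places: P(Fire suppression does not activate) ≈ 0.2639.

0.2639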